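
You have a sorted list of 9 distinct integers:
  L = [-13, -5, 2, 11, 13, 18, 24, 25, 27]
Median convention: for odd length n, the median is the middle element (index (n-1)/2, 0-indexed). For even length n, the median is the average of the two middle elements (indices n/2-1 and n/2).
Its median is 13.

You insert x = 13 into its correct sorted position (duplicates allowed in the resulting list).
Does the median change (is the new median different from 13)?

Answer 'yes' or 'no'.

Old median = 13
Insert x = 13
New median = 13
Changed? no

Answer: no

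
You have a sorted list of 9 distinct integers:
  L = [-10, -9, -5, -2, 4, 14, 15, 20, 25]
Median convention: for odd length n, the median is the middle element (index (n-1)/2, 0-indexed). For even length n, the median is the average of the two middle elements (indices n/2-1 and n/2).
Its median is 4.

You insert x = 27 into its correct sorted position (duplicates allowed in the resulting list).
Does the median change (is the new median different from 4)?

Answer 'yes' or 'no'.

Answer: yes

Derivation:
Old median = 4
Insert x = 27
New median = 9
Changed? yes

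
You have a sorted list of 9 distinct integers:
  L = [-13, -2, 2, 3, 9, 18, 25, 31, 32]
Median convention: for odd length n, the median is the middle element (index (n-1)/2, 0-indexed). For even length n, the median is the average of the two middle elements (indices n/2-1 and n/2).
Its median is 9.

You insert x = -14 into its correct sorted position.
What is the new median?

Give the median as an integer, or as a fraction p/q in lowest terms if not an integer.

Old list (sorted, length 9): [-13, -2, 2, 3, 9, 18, 25, 31, 32]
Old median = 9
Insert x = -14
Old length odd (9). Middle was index 4 = 9.
New length even (10). New median = avg of two middle elements.
x = -14: 0 elements are < x, 9 elements are > x.
New sorted list: [-14, -13, -2, 2, 3, 9, 18, 25, 31, 32]
New median = 6

Answer: 6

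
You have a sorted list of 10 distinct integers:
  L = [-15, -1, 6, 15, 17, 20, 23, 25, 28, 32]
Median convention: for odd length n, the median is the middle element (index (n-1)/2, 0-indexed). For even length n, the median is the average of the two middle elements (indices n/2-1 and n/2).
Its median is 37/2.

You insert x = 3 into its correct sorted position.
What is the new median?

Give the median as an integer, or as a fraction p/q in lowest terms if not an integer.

Answer: 17

Derivation:
Old list (sorted, length 10): [-15, -1, 6, 15, 17, 20, 23, 25, 28, 32]
Old median = 37/2
Insert x = 3
Old length even (10). Middle pair: indices 4,5 = 17,20.
New length odd (11). New median = single middle element.
x = 3: 2 elements are < x, 8 elements are > x.
New sorted list: [-15, -1, 3, 6, 15, 17, 20, 23, 25, 28, 32]
New median = 17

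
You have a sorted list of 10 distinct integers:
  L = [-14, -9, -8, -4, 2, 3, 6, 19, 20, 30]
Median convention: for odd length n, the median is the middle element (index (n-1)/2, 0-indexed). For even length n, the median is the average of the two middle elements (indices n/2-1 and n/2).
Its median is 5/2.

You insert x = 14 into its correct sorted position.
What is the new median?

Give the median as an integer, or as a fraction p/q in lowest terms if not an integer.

Answer: 3

Derivation:
Old list (sorted, length 10): [-14, -9, -8, -4, 2, 3, 6, 19, 20, 30]
Old median = 5/2
Insert x = 14
Old length even (10). Middle pair: indices 4,5 = 2,3.
New length odd (11). New median = single middle element.
x = 14: 7 elements are < x, 3 elements are > x.
New sorted list: [-14, -9, -8, -4, 2, 3, 6, 14, 19, 20, 30]
New median = 3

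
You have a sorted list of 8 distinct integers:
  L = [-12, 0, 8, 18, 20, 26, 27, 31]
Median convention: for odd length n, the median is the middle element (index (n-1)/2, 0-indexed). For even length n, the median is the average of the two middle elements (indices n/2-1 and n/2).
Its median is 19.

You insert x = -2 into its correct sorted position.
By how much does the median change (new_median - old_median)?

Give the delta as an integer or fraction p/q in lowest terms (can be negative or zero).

Old median = 19
After inserting x = -2: new sorted = [-12, -2, 0, 8, 18, 20, 26, 27, 31]
New median = 18
Delta = 18 - 19 = -1

Answer: -1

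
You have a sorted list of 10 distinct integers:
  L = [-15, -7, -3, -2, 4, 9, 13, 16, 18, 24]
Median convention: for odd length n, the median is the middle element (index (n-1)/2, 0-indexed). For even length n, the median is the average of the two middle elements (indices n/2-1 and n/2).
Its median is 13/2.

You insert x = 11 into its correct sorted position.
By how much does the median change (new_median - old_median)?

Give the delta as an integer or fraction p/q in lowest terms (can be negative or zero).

Old median = 13/2
After inserting x = 11: new sorted = [-15, -7, -3, -2, 4, 9, 11, 13, 16, 18, 24]
New median = 9
Delta = 9 - 13/2 = 5/2

Answer: 5/2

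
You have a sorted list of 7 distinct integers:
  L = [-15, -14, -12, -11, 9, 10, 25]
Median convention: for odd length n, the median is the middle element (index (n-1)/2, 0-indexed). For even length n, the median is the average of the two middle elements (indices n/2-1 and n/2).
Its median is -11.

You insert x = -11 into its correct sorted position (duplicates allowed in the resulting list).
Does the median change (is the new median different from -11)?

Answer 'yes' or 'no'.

Old median = -11
Insert x = -11
New median = -11
Changed? no

Answer: no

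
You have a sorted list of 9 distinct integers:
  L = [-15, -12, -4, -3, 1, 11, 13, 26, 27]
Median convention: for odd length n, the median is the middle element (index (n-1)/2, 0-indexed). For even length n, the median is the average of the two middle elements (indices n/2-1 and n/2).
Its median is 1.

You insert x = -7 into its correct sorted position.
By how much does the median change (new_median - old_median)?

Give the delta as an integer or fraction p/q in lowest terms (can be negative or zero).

Old median = 1
After inserting x = -7: new sorted = [-15, -12, -7, -4, -3, 1, 11, 13, 26, 27]
New median = -1
Delta = -1 - 1 = -2

Answer: -2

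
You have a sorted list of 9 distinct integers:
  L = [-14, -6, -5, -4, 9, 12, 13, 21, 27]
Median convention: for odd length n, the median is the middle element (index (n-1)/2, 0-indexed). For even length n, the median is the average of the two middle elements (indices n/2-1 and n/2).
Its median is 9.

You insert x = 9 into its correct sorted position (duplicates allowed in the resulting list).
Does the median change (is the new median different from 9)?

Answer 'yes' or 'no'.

Answer: no

Derivation:
Old median = 9
Insert x = 9
New median = 9
Changed? no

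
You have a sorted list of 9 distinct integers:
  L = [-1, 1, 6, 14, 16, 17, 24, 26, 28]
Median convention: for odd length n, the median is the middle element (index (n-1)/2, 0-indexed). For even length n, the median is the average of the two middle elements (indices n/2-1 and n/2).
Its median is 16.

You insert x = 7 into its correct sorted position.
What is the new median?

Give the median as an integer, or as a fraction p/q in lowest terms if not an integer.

Answer: 15

Derivation:
Old list (sorted, length 9): [-1, 1, 6, 14, 16, 17, 24, 26, 28]
Old median = 16
Insert x = 7
Old length odd (9). Middle was index 4 = 16.
New length even (10). New median = avg of two middle elements.
x = 7: 3 elements are < x, 6 elements are > x.
New sorted list: [-1, 1, 6, 7, 14, 16, 17, 24, 26, 28]
New median = 15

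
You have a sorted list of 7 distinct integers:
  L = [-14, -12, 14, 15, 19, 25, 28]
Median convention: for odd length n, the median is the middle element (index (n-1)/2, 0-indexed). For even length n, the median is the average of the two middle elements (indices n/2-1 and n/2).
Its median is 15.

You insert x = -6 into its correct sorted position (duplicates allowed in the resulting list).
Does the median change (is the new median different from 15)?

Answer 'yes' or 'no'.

Answer: yes

Derivation:
Old median = 15
Insert x = -6
New median = 29/2
Changed? yes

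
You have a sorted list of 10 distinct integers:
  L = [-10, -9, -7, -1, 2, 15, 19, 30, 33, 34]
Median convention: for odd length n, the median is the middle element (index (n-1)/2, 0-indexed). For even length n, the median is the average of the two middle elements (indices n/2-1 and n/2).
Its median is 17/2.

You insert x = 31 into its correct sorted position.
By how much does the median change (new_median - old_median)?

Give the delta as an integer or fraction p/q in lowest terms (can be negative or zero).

Old median = 17/2
After inserting x = 31: new sorted = [-10, -9, -7, -1, 2, 15, 19, 30, 31, 33, 34]
New median = 15
Delta = 15 - 17/2 = 13/2

Answer: 13/2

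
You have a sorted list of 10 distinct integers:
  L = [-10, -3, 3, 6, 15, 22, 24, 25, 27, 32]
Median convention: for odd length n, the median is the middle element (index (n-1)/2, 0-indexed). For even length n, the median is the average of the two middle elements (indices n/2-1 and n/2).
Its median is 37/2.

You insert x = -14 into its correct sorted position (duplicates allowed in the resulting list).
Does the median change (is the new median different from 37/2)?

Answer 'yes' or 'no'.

Old median = 37/2
Insert x = -14
New median = 15
Changed? yes

Answer: yes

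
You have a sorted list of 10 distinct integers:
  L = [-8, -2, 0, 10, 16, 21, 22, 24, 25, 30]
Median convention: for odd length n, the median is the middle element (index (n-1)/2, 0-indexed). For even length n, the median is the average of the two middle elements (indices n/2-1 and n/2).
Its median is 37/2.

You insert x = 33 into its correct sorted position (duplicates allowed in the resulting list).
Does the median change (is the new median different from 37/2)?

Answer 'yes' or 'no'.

Answer: yes

Derivation:
Old median = 37/2
Insert x = 33
New median = 21
Changed? yes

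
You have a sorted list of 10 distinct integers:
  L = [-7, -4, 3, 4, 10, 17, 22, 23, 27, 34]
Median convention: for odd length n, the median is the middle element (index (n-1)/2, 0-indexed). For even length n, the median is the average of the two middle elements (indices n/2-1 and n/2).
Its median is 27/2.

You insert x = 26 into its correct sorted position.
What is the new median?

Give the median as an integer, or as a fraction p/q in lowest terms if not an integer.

Old list (sorted, length 10): [-7, -4, 3, 4, 10, 17, 22, 23, 27, 34]
Old median = 27/2
Insert x = 26
Old length even (10). Middle pair: indices 4,5 = 10,17.
New length odd (11). New median = single middle element.
x = 26: 8 elements are < x, 2 elements are > x.
New sorted list: [-7, -4, 3, 4, 10, 17, 22, 23, 26, 27, 34]
New median = 17

Answer: 17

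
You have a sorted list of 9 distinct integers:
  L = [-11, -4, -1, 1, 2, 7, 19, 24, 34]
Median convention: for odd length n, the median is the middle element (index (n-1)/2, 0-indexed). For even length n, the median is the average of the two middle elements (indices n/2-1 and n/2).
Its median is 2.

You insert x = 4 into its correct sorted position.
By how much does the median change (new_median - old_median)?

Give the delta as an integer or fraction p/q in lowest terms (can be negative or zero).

Old median = 2
After inserting x = 4: new sorted = [-11, -4, -1, 1, 2, 4, 7, 19, 24, 34]
New median = 3
Delta = 3 - 2 = 1

Answer: 1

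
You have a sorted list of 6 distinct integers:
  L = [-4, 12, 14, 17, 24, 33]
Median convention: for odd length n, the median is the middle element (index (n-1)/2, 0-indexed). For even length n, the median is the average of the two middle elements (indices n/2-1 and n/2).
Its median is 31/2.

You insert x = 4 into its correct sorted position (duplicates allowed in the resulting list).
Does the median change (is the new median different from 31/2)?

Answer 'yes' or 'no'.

Old median = 31/2
Insert x = 4
New median = 14
Changed? yes

Answer: yes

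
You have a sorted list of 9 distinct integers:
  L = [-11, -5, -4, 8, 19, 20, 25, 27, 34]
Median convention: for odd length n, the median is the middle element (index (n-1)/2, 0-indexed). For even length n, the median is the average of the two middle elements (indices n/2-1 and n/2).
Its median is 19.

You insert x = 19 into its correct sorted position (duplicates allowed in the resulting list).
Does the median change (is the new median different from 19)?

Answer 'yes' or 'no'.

Answer: no

Derivation:
Old median = 19
Insert x = 19
New median = 19
Changed? no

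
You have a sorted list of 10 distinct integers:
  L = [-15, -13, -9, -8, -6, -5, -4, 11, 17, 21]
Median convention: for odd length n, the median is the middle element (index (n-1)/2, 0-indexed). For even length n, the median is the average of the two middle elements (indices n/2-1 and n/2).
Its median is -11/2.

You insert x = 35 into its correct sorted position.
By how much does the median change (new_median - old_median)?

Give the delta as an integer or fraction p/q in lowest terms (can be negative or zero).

Answer: 1/2

Derivation:
Old median = -11/2
After inserting x = 35: new sorted = [-15, -13, -9, -8, -6, -5, -4, 11, 17, 21, 35]
New median = -5
Delta = -5 - -11/2 = 1/2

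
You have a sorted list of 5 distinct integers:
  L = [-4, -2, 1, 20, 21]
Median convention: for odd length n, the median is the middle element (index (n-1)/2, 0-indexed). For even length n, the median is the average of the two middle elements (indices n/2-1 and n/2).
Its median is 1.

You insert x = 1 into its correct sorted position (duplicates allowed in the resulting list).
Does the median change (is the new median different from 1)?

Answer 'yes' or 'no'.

Answer: no

Derivation:
Old median = 1
Insert x = 1
New median = 1
Changed? no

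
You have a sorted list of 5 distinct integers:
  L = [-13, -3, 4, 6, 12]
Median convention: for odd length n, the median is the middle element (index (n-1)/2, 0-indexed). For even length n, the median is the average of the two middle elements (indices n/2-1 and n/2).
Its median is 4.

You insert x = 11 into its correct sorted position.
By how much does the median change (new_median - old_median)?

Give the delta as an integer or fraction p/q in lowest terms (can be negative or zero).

Old median = 4
After inserting x = 11: new sorted = [-13, -3, 4, 6, 11, 12]
New median = 5
Delta = 5 - 4 = 1

Answer: 1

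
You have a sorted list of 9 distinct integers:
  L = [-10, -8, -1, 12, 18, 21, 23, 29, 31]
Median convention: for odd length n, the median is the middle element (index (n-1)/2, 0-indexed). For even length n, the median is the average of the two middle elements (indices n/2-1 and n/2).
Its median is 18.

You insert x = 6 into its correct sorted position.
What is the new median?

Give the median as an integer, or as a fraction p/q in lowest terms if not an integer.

Old list (sorted, length 9): [-10, -8, -1, 12, 18, 21, 23, 29, 31]
Old median = 18
Insert x = 6
Old length odd (9). Middle was index 4 = 18.
New length even (10). New median = avg of two middle elements.
x = 6: 3 elements are < x, 6 elements are > x.
New sorted list: [-10, -8, -1, 6, 12, 18, 21, 23, 29, 31]
New median = 15

Answer: 15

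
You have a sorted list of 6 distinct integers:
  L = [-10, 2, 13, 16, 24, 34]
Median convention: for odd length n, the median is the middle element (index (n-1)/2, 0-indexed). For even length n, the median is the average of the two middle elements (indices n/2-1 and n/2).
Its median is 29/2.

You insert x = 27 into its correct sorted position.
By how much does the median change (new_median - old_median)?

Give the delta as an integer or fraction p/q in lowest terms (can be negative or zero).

Old median = 29/2
After inserting x = 27: new sorted = [-10, 2, 13, 16, 24, 27, 34]
New median = 16
Delta = 16 - 29/2 = 3/2

Answer: 3/2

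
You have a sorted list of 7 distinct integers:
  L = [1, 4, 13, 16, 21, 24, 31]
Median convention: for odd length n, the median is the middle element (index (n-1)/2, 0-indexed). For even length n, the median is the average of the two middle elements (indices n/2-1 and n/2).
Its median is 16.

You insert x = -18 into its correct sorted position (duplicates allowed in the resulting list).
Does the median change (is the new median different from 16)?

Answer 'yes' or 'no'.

Old median = 16
Insert x = -18
New median = 29/2
Changed? yes

Answer: yes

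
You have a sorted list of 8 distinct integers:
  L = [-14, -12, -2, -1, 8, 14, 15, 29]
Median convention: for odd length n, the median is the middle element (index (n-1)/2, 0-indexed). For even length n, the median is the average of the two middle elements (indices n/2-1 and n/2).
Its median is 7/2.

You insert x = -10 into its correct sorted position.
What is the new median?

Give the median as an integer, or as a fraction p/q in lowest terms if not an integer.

Old list (sorted, length 8): [-14, -12, -2, -1, 8, 14, 15, 29]
Old median = 7/2
Insert x = -10
Old length even (8). Middle pair: indices 3,4 = -1,8.
New length odd (9). New median = single middle element.
x = -10: 2 elements are < x, 6 elements are > x.
New sorted list: [-14, -12, -10, -2, -1, 8, 14, 15, 29]
New median = -1

Answer: -1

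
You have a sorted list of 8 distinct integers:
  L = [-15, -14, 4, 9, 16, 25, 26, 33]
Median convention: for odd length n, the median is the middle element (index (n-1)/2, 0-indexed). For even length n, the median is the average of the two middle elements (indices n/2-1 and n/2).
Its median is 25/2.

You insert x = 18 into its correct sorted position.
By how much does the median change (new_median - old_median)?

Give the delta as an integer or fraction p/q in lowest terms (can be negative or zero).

Old median = 25/2
After inserting x = 18: new sorted = [-15, -14, 4, 9, 16, 18, 25, 26, 33]
New median = 16
Delta = 16 - 25/2 = 7/2

Answer: 7/2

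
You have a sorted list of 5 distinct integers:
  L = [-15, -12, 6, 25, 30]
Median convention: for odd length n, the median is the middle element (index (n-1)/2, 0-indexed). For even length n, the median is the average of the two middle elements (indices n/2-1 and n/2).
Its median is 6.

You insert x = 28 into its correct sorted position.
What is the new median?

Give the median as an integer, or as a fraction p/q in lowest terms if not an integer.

Old list (sorted, length 5): [-15, -12, 6, 25, 30]
Old median = 6
Insert x = 28
Old length odd (5). Middle was index 2 = 6.
New length even (6). New median = avg of two middle elements.
x = 28: 4 elements are < x, 1 elements are > x.
New sorted list: [-15, -12, 6, 25, 28, 30]
New median = 31/2

Answer: 31/2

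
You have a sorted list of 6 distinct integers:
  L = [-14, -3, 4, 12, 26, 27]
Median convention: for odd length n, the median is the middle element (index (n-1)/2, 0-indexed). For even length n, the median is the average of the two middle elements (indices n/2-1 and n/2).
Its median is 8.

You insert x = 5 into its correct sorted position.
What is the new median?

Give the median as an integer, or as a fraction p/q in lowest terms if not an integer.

Answer: 5

Derivation:
Old list (sorted, length 6): [-14, -3, 4, 12, 26, 27]
Old median = 8
Insert x = 5
Old length even (6). Middle pair: indices 2,3 = 4,12.
New length odd (7). New median = single middle element.
x = 5: 3 elements are < x, 3 elements are > x.
New sorted list: [-14, -3, 4, 5, 12, 26, 27]
New median = 5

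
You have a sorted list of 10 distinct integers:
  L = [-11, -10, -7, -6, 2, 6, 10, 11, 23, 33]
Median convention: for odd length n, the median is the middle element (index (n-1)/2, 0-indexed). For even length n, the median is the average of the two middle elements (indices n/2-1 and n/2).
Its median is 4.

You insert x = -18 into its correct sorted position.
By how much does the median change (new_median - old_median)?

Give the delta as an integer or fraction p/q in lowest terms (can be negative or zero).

Answer: -2

Derivation:
Old median = 4
After inserting x = -18: new sorted = [-18, -11, -10, -7, -6, 2, 6, 10, 11, 23, 33]
New median = 2
Delta = 2 - 4 = -2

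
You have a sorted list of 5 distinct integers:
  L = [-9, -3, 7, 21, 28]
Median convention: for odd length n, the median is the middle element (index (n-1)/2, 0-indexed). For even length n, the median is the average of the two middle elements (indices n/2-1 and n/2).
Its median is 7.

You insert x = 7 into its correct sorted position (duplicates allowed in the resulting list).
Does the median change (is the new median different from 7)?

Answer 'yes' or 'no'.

Old median = 7
Insert x = 7
New median = 7
Changed? no

Answer: no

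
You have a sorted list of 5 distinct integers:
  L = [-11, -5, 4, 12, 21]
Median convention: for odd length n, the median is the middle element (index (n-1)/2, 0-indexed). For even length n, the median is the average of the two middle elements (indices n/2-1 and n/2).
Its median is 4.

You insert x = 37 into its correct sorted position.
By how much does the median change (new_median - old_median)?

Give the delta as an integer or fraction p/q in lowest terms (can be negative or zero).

Answer: 4

Derivation:
Old median = 4
After inserting x = 37: new sorted = [-11, -5, 4, 12, 21, 37]
New median = 8
Delta = 8 - 4 = 4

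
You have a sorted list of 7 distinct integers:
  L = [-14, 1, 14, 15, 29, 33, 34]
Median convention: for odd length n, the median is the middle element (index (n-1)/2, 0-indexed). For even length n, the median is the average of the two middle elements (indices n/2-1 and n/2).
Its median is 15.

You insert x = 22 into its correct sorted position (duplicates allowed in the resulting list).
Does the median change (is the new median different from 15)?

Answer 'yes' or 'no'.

Answer: yes

Derivation:
Old median = 15
Insert x = 22
New median = 37/2
Changed? yes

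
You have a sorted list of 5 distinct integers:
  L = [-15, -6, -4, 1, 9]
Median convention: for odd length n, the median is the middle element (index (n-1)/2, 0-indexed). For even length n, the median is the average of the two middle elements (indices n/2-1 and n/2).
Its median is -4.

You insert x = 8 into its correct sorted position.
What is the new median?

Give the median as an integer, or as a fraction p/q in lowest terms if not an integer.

Answer: -3/2

Derivation:
Old list (sorted, length 5): [-15, -6, -4, 1, 9]
Old median = -4
Insert x = 8
Old length odd (5). Middle was index 2 = -4.
New length even (6). New median = avg of two middle elements.
x = 8: 4 elements are < x, 1 elements are > x.
New sorted list: [-15, -6, -4, 1, 8, 9]
New median = -3/2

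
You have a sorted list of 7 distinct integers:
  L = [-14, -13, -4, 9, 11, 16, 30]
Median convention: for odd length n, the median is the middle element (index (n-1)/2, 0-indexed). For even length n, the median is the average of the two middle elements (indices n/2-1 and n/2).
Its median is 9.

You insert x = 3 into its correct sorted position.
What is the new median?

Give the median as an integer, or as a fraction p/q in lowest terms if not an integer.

Answer: 6

Derivation:
Old list (sorted, length 7): [-14, -13, -4, 9, 11, 16, 30]
Old median = 9
Insert x = 3
Old length odd (7). Middle was index 3 = 9.
New length even (8). New median = avg of two middle elements.
x = 3: 3 elements are < x, 4 elements are > x.
New sorted list: [-14, -13, -4, 3, 9, 11, 16, 30]
New median = 6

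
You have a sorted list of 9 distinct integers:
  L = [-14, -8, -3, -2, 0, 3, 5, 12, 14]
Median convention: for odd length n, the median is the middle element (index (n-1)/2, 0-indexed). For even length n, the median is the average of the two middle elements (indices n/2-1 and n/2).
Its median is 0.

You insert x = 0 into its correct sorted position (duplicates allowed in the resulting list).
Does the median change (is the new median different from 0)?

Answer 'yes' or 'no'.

Answer: no

Derivation:
Old median = 0
Insert x = 0
New median = 0
Changed? no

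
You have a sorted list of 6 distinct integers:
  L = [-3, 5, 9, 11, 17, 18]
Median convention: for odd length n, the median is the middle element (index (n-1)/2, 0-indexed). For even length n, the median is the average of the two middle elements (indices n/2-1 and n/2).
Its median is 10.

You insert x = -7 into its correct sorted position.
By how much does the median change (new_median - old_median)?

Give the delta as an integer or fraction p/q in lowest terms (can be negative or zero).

Answer: -1

Derivation:
Old median = 10
After inserting x = -7: new sorted = [-7, -3, 5, 9, 11, 17, 18]
New median = 9
Delta = 9 - 10 = -1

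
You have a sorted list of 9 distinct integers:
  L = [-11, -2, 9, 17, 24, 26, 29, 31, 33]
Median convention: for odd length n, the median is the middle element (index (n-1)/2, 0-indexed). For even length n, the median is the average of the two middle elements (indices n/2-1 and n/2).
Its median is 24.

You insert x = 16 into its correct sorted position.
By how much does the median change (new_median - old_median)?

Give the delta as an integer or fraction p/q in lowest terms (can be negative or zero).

Answer: -7/2

Derivation:
Old median = 24
After inserting x = 16: new sorted = [-11, -2, 9, 16, 17, 24, 26, 29, 31, 33]
New median = 41/2
Delta = 41/2 - 24 = -7/2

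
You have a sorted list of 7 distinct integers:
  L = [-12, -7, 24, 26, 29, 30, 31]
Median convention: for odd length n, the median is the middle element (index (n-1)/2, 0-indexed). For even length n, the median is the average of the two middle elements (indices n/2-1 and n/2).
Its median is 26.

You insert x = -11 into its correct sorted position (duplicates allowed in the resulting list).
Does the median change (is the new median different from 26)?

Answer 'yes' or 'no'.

Old median = 26
Insert x = -11
New median = 25
Changed? yes

Answer: yes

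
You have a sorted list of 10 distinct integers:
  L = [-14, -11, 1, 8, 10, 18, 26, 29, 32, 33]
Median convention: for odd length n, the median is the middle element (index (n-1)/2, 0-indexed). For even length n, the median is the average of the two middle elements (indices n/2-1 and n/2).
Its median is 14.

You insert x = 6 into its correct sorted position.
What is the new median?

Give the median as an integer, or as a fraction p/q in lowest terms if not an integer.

Answer: 10

Derivation:
Old list (sorted, length 10): [-14, -11, 1, 8, 10, 18, 26, 29, 32, 33]
Old median = 14
Insert x = 6
Old length even (10). Middle pair: indices 4,5 = 10,18.
New length odd (11). New median = single middle element.
x = 6: 3 elements are < x, 7 elements are > x.
New sorted list: [-14, -11, 1, 6, 8, 10, 18, 26, 29, 32, 33]
New median = 10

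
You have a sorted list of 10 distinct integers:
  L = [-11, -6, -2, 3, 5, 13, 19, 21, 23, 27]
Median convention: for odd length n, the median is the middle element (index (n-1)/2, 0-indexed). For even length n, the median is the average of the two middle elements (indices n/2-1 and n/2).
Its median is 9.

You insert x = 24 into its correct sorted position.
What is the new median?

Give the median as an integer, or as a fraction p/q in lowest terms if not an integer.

Answer: 13

Derivation:
Old list (sorted, length 10): [-11, -6, -2, 3, 5, 13, 19, 21, 23, 27]
Old median = 9
Insert x = 24
Old length even (10). Middle pair: indices 4,5 = 5,13.
New length odd (11). New median = single middle element.
x = 24: 9 elements are < x, 1 elements are > x.
New sorted list: [-11, -6, -2, 3, 5, 13, 19, 21, 23, 24, 27]
New median = 13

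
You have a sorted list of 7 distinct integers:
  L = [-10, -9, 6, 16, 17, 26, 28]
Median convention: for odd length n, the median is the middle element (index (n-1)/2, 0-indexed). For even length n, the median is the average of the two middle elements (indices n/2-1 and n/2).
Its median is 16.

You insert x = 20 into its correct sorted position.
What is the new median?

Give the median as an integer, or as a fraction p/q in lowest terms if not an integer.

Answer: 33/2

Derivation:
Old list (sorted, length 7): [-10, -9, 6, 16, 17, 26, 28]
Old median = 16
Insert x = 20
Old length odd (7). Middle was index 3 = 16.
New length even (8). New median = avg of two middle elements.
x = 20: 5 elements are < x, 2 elements are > x.
New sorted list: [-10, -9, 6, 16, 17, 20, 26, 28]
New median = 33/2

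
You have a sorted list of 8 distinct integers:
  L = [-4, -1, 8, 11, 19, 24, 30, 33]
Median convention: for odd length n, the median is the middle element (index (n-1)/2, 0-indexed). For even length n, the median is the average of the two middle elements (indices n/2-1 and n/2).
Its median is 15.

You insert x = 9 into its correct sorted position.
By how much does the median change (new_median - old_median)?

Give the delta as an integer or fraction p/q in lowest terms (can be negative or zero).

Old median = 15
After inserting x = 9: new sorted = [-4, -1, 8, 9, 11, 19, 24, 30, 33]
New median = 11
Delta = 11 - 15 = -4

Answer: -4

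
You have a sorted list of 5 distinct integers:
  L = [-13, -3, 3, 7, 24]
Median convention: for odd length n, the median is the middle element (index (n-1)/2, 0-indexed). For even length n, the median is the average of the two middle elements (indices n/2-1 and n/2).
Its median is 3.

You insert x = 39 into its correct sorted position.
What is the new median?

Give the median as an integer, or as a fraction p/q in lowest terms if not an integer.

Answer: 5

Derivation:
Old list (sorted, length 5): [-13, -3, 3, 7, 24]
Old median = 3
Insert x = 39
Old length odd (5). Middle was index 2 = 3.
New length even (6). New median = avg of two middle elements.
x = 39: 5 elements are < x, 0 elements are > x.
New sorted list: [-13, -3, 3, 7, 24, 39]
New median = 5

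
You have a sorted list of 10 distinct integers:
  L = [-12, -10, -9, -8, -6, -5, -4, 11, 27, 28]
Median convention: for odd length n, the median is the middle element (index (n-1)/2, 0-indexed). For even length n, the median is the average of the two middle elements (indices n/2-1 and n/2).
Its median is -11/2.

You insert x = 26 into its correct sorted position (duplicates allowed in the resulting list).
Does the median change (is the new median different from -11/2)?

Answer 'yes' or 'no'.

Old median = -11/2
Insert x = 26
New median = -5
Changed? yes

Answer: yes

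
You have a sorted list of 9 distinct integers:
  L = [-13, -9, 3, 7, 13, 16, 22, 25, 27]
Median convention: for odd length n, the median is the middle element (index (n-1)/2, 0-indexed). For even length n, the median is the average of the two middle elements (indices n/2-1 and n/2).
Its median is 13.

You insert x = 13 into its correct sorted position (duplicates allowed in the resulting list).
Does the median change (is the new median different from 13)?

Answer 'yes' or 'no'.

Old median = 13
Insert x = 13
New median = 13
Changed? no

Answer: no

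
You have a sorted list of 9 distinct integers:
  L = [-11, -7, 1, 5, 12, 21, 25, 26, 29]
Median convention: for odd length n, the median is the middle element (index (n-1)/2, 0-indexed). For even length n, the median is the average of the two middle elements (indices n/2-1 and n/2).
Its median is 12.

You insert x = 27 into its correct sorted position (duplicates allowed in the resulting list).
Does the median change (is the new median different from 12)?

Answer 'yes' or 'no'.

Answer: yes

Derivation:
Old median = 12
Insert x = 27
New median = 33/2
Changed? yes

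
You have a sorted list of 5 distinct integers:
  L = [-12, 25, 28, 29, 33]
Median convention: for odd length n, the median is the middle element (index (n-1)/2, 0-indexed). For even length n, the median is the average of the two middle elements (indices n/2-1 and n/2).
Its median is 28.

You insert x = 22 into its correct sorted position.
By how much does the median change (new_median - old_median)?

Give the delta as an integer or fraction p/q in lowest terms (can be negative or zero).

Answer: -3/2

Derivation:
Old median = 28
After inserting x = 22: new sorted = [-12, 22, 25, 28, 29, 33]
New median = 53/2
Delta = 53/2 - 28 = -3/2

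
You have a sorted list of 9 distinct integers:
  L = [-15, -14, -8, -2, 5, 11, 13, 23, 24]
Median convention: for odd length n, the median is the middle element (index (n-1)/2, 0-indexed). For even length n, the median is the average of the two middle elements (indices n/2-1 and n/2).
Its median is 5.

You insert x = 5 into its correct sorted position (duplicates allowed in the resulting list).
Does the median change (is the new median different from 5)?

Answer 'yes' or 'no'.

Old median = 5
Insert x = 5
New median = 5
Changed? no

Answer: no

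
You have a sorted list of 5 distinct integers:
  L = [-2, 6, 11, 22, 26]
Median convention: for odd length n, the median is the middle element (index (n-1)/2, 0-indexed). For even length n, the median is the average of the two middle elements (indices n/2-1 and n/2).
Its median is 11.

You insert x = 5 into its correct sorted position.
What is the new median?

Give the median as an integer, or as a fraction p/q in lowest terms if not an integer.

Old list (sorted, length 5): [-2, 6, 11, 22, 26]
Old median = 11
Insert x = 5
Old length odd (5). Middle was index 2 = 11.
New length even (6). New median = avg of two middle elements.
x = 5: 1 elements are < x, 4 elements are > x.
New sorted list: [-2, 5, 6, 11, 22, 26]
New median = 17/2

Answer: 17/2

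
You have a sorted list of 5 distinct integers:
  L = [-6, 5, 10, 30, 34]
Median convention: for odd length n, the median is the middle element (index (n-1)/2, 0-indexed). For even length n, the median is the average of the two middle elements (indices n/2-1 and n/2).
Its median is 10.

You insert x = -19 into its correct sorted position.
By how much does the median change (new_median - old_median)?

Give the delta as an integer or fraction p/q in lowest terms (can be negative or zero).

Answer: -5/2

Derivation:
Old median = 10
After inserting x = -19: new sorted = [-19, -6, 5, 10, 30, 34]
New median = 15/2
Delta = 15/2 - 10 = -5/2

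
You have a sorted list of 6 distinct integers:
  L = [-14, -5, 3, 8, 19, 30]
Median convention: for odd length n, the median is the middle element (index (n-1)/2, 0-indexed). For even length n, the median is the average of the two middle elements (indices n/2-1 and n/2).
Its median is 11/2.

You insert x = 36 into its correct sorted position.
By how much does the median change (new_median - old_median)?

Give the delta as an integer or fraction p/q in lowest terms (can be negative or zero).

Answer: 5/2

Derivation:
Old median = 11/2
After inserting x = 36: new sorted = [-14, -5, 3, 8, 19, 30, 36]
New median = 8
Delta = 8 - 11/2 = 5/2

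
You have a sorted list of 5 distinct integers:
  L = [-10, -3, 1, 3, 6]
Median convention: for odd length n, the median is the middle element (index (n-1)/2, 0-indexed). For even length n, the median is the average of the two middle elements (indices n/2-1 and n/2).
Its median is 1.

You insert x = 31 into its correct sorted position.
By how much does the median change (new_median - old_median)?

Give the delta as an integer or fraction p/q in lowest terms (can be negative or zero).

Answer: 1

Derivation:
Old median = 1
After inserting x = 31: new sorted = [-10, -3, 1, 3, 6, 31]
New median = 2
Delta = 2 - 1 = 1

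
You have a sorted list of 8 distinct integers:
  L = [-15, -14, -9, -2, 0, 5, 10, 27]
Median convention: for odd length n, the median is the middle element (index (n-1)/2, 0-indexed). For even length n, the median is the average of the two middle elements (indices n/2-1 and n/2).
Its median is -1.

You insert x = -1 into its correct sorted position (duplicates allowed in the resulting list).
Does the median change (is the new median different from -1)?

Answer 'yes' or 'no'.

Answer: no

Derivation:
Old median = -1
Insert x = -1
New median = -1
Changed? no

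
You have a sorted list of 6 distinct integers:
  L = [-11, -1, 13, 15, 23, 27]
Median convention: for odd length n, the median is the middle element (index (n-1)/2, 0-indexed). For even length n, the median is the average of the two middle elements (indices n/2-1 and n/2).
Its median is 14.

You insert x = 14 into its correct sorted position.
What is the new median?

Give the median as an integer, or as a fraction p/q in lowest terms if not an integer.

Answer: 14

Derivation:
Old list (sorted, length 6): [-11, -1, 13, 15, 23, 27]
Old median = 14
Insert x = 14
Old length even (6). Middle pair: indices 2,3 = 13,15.
New length odd (7). New median = single middle element.
x = 14: 3 elements are < x, 3 elements are > x.
New sorted list: [-11, -1, 13, 14, 15, 23, 27]
New median = 14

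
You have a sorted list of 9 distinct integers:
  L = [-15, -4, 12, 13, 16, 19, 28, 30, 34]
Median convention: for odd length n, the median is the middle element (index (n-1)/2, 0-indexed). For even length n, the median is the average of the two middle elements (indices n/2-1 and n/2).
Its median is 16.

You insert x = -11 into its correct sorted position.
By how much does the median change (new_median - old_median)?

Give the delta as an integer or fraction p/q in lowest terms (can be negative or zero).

Answer: -3/2

Derivation:
Old median = 16
After inserting x = -11: new sorted = [-15, -11, -4, 12, 13, 16, 19, 28, 30, 34]
New median = 29/2
Delta = 29/2 - 16 = -3/2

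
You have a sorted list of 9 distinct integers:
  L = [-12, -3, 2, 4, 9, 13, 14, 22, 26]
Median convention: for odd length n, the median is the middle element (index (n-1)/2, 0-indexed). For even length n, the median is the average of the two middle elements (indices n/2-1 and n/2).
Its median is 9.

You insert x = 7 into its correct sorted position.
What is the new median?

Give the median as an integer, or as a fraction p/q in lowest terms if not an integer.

Old list (sorted, length 9): [-12, -3, 2, 4, 9, 13, 14, 22, 26]
Old median = 9
Insert x = 7
Old length odd (9). Middle was index 4 = 9.
New length even (10). New median = avg of two middle elements.
x = 7: 4 elements are < x, 5 elements are > x.
New sorted list: [-12, -3, 2, 4, 7, 9, 13, 14, 22, 26]
New median = 8

Answer: 8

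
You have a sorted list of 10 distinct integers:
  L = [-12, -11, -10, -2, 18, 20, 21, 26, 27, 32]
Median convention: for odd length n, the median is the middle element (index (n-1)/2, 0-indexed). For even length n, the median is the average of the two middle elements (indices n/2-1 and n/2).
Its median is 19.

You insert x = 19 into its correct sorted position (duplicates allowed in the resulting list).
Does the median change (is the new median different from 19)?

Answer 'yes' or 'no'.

Old median = 19
Insert x = 19
New median = 19
Changed? no

Answer: no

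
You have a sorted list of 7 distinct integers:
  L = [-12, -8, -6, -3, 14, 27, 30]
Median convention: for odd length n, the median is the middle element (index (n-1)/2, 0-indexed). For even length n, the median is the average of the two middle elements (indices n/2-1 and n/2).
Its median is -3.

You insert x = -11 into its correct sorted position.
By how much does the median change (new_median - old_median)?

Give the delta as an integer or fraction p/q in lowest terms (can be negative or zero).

Answer: -3/2

Derivation:
Old median = -3
After inserting x = -11: new sorted = [-12, -11, -8, -6, -3, 14, 27, 30]
New median = -9/2
Delta = -9/2 - -3 = -3/2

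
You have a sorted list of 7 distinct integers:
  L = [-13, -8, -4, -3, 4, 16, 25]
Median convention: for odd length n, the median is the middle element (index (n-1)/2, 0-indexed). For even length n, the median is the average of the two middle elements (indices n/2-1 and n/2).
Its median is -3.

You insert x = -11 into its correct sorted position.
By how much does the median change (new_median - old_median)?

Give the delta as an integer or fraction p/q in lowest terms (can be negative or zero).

Old median = -3
After inserting x = -11: new sorted = [-13, -11, -8, -4, -3, 4, 16, 25]
New median = -7/2
Delta = -7/2 - -3 = -1/2

Answer: -1/2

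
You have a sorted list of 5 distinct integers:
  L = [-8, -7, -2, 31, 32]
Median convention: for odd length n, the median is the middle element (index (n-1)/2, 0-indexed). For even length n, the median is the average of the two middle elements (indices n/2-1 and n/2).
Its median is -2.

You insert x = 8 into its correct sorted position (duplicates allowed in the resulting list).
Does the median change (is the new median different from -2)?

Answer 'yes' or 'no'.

Answer: yes

Derivation:
Old median = -2
Insert x = 8
New median = 3
Changed? yes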